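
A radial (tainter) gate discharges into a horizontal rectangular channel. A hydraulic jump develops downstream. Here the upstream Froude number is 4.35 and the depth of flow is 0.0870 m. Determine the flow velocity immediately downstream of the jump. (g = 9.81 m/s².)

V₂ = 0.708 m/s

Fr₁ = 4.35 (given).
Sequent-depth ratio: y₂/y₁ = ½[√(1 + 8Fr₁²) − 1] = ½[√152.4 − 1] = 5.67.
y₂ = 5.67 × 0.0870 = 0.493 m.
V₁ = Fr₁·√(g·y₁) = 4.35×√(9.81×0.0870) = 4.02 m/s; q = V₁·y₁ = 0.350 m²/s.
V₂ = q/y₂ = 0.350/0.493 = 0.708 m/s.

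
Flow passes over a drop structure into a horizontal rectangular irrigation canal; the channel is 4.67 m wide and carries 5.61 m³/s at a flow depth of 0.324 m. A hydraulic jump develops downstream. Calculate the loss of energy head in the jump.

ΔE = 0.106 m

q = Q/b = 5.61/4.67 = 1.20 m²/s; V₁ = q/y₁ = 3.71 m/s. Fr₁ = V₁/√(g·y₁) = 2.08.
Bélanger equation: y₂/y₁ = ½[√(1 + 8Fr₁²) − 1] = ½[√35.60 − 1] = 2.48.
y₂ = 2.48 × 0.324 = 0.805 m.
V₂ = q/y₂ = 1.20/0.805 = 1.49 m/s. E₁ = y₁ + V₁²/2g = 1.02 m; E₂ = y₂ + V₂²/2g = 0.918 m. ΔE = E₁ − E₂ = 0.106 m.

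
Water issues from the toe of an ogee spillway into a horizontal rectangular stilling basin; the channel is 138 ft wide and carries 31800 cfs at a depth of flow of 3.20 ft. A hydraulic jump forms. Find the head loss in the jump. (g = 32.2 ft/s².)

q = Q/b = 31800/138 = 230 ft²/s; V₁ = q/y₁ = 72.0 ft/s. Fr₁ = V₁/√(g·y₁) = 7.09.
Bélanger equation: y₂/y₁ = ½[√(1 + 8Fr₁²) − 1] = ½[√403.6 − 1] = 9.54.
y₂ = 9.54 × 3.20 = 30.5 ft.
V₂ = q/y₂ = 230/30.5 = 7.54 ft/s. E₁ = y₁ + V₁²/2g = 83.7 ft; E₂ = y₂ + V₂²/2g = 31.4 ft. ΔE = E₁ − E₂ = 52.3 ft.

ΔE = 52.3 ft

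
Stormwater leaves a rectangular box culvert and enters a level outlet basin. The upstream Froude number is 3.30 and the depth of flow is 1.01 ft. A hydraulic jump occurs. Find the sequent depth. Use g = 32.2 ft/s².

Fr₁ = 3.30 (given).
Bélanger equation: y₂/y₁ = ½[√(1 + 8Fr₁²) − 1] = ½[√88.12 − 1] = 4.19.
y₂ = 4.19 × 1.01 = 4.24 ft.

y₂ = 4.24 ft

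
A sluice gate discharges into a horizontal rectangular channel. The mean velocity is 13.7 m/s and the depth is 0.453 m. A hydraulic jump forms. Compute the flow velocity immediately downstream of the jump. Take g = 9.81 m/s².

Fr₁ = V₁/√(g·y₁) = 13.7/√(9.81×0.453) = 6.50.
Conjugate-depth relation: y₂/y₁ = ½[√(1 + 8Fr₁²) − 1] = ½[√338.9 − 1] = 8.70.
y₂ = 8.70 × 0.453 = 3.94 m.
q = V₁·y₁ = 13.7 × 0.453 = 6.21 m²/s.
V₂ = q/y₂ = 6.21/3.94 = 1.57 m/s.

V₂ = 1.57 m/s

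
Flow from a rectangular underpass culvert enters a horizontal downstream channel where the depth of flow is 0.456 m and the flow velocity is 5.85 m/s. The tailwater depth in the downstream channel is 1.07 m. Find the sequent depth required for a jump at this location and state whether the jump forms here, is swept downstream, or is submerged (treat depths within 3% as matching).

y₂ = 1.57 m; the jump is swept downstream

Fr₁ = V₁/√(g·y₁) = 5.85/√(9.81×0.456) = 2.77.
By Bélanger, y₂/y₁ = ½[√(1 + 8Fr₁²) − 1] = ½[√62.20 − 1] = 3.44.
y₂ = 3.44 × 0.456 = 1.57 m.
Tailwater y_tw = 1.07 m: y_tw < y₂, so the jump is swept downstream.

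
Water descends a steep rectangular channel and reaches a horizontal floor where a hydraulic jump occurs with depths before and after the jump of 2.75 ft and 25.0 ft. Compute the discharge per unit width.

For a rectangular channel the momentum equation gives q² = ½·g·y₁·y₂·(y₁ + y₂) = ½×32.2×2.75×25.0×27.8 = 30716.
q = √30716 = 175 ft²/s.

q = 175 ft²/s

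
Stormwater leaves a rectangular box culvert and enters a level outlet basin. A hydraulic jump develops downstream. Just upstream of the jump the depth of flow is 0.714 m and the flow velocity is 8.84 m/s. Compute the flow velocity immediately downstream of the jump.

Fr₁ = V₁/√(g·y₁) = 8.84/√(9.81×0.714) = 3.34.
From the momentum equation for a rectangular channel, y₂/y₁ = ½[√(1 + 8Fr₁²) − 1] = ½[√90.25 − 1] = 4.25.
y₂ = 4.25 × 0.714 = 3.03 m.
q = V₁·y₁ = 8.84 × 0.714 = 6.31 m²/s.
V₂ = q/y₂ = 6.31/3.03 = 2.08 m/s.

V₂ = 2.08 m/s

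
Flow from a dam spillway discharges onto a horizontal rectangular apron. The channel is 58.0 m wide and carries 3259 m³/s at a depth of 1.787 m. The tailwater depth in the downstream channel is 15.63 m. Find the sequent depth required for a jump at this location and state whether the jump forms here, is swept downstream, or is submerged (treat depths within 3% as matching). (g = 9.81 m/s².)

q = Q/b = 3259/58.0 = 56.19 m²/s; V₁ = q/y₁ = 31.44 m/s. Fr₁ = V₁/√(g·y₁) = 7.510.
From the momentum equation for a rectangular channel, y₂/y₁ = ½[√(1 + 8Fr₁²) − 1] = ½[√452.19 − 1] = 10.13.
y₂ = 10.13 × 1.787 = 18.11 m.
Tailwater y_tw = 15.63 m: y_tw < y₂, so the jump is swept downstream.

y₂ = 18.11 m; the jump is swept downstream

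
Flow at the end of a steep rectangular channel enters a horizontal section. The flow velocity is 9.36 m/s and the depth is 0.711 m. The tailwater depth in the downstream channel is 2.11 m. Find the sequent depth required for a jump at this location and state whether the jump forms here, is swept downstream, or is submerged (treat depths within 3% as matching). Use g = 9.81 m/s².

Fr₁ = V₁/√(g·y₁) = 9.36/√(9.81×0.711) = 3.54.
Bélanger equation: y₂/y₁ = ½[√(1 + 8Fr₁²) − 1] = ½[√101.5 − 1] = 4.54.
y₂ = 4.54 × 0.711 = 3.23 m.
Tailwater y_tw = 2.11 m: y_tw < y₂, so the jump is swept downstream.

y₂ = 3.23 m; the jump is swept downstream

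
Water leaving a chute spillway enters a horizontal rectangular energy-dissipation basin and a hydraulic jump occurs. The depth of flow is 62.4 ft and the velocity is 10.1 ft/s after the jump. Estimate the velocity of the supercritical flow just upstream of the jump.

Fr₂ = V₂/√(g·y₂) = 10.1/√(32.2×62.4) = 0.225.
Since the conjugate-depth ratio holds either way, y₁/y₂ = ½[√(1 + 8Fr₂²) − 1] = ½[√1.406 − 1] = 0.0929.
y₁ = 0.0929 × 62.4 = 5.80 ft.
V₁ = q/y₁ = 630/5.80 = 109 ft/s.

V₁ = 109 ft/s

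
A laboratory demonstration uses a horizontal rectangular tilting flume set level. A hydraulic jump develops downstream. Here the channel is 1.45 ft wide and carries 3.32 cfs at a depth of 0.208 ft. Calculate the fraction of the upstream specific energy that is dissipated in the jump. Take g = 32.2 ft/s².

q = Q/b = 3.32/1.45 = 2.29 ft²/s; V₁ = q/y₁ = 11.0 ft/s. Fr₁ = V₁/√(g·y₁) = 4.25.
Bélanger equation: y₂/y₁ = ½[√(1 + 8Fr₁²) − 1] = ½[√145.7 − 1] = 5.54.
y₂ = 5.54 × 0.208 = 1.15 ft.
E₁ = y₁ + V₁²/2g = 2.09 ft. ΔE = (y₂ − y₁)³/(4y₁y₂) = 0.877 ft. ΔE/E₁ = 0.877/2.09 = 0.420.

ΔE/E₁ = 0.420 (42.0%)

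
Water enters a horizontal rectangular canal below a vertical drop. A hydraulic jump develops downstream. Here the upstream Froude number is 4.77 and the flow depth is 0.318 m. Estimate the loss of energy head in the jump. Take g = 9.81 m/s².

Fr₁ = 4.77 (given).
From the momentum equation for a rectangular channel, y₂/y₁ = ½[√(1 + 8Fr₁²) − 1] = ½[√183.0 − 1] = 6.26.
y₂ = 6.26 × 0.318 = 1.99 m.
Head loss: ΔE = (y₂ − y₁)³/(4y₁y₂) = (1.99 − 0.318)³/(4×0.318×1.99) = 4.69/2.53 = 1.85 m.

ΔE = 1.85 m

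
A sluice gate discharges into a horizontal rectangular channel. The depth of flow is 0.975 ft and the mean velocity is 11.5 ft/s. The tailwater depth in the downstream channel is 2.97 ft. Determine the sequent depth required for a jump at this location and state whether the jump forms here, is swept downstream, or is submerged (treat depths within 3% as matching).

y₂ = 2.38 ft; the jump is submerged

Fr₁ = V₁/√(g·y₁) = 11.5/√(32.2×0.975) = 2.05.
By Bélanger, y₂/y₁ = ½[√(1 + 8Fr₁²) − 1] = ½[√34.70 − 1] = 2.45.
y₂ = 2.45 × 0.975 = 2.38 ft.
Tailwater y_tw = 2.97 ft: y_tw > y₂, so the jump is submerged.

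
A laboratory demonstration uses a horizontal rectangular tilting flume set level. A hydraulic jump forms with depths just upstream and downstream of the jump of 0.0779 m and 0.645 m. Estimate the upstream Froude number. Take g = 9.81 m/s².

For a rectangular channel the momentum equation gives q² = ½·g·y₁·y₂·(y₁ + y₂) = ½×9.81×0.0779×0.645×0.723 = 0.178.
q = √0.178 = 0.422 m²/s.
V₁ = q/y₁ = 5.42 m/s; Fr₁ = V₁/√(g·y₁) = 6.20.

Fr₁ = 6.20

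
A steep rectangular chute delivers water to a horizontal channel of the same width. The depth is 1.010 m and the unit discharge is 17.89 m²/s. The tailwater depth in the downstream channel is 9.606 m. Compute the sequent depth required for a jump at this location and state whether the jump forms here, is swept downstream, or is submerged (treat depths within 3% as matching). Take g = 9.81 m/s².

y₂ = 7.549 m; the jump is submerged

V₁ = q/y₁ = 17.89/1.010 = 17.71 m/s. Fr₁ = V₁/√(g·y₁) = 17.71/√(9.81×1.010) = 5.627.
From the momentum equation for a rectangular channel, y₂/y₁ = ½[√(1 + 8Fr₁²) − 1] = ½[√254.32 − 1] = 7.474.
y₂ = 7.474 × 1.010 = 7.549 m.
Tailwater y_tw = 9.606 m: y_tw > y₂, so the jump is submerged.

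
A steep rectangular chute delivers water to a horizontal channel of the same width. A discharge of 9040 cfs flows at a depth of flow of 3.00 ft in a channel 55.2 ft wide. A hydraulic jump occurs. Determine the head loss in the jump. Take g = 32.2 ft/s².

ΔE = 26.3 ft

q = Q/b = 9040/55.2 = 164 ft²/s; V₁ = q/y₁ = 54.6 ft/s. Fr₁ = V₁/√(g·y₁) = 5.55.
Bélanger equation: y₂/y₁ = ½[√(1 + 8Fr₁²) − 1] = ½[√247.8 − 1] = 7.37.
y₂ = 7.37 × 3.00 = 22.1 ft.
Head loss: ΔE = (y₂ − y₁)³/(4y₁y₂) = (22.1 − 3.00)³/(4×3.00×22.1) = 6981/265 = 26.3 ft.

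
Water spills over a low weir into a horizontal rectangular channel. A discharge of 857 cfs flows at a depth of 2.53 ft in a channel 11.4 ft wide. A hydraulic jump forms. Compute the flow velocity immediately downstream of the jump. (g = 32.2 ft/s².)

V₂ = 7.10 ft/s

q = Q/b = 857/11.4 = 75.2 ft²/s; V₁ = q/y₁ = 29.7 ft/s. Fr₁ = V₁/√(g·y₁) = 3.29.
Bélanger equation: y₂/y₁ = ½[√(1 + 8Fr₁²) − 1] = ½[√87.70 − 1] = 4.18.
y₂ = 4.18 × 2.53 = 10.6 ft.
V₂ = q/y₂ = 75.2/10.6 = 7.10 ft/s.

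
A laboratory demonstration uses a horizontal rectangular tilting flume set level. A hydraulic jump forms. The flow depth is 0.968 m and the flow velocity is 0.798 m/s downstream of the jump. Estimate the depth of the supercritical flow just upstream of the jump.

Fr₂ = V₂/√(g·y₂) = 0.798/√(9.81×0.968) = 0.259.
Applying the sequent-depth relation in reverse, y₁/y₂ = ½[√(1 + 8Fr₂²) − 1] = ½[√1.536 − 1] = 0.120.
y₁ = 0.120 × 0.968 = 0.116 m.

y₁ = 0.116 m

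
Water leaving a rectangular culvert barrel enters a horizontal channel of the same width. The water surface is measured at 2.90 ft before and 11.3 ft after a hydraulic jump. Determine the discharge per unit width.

q = 86.6 ft²/s

For a rectangular channel the momentum equation gives q² = ½·g·y₁·y₂·(y₁ + y₂) = ½×32.2×2.90×11.3×14.2 = 7492.
q = √7492 = 86.6 ft²/s.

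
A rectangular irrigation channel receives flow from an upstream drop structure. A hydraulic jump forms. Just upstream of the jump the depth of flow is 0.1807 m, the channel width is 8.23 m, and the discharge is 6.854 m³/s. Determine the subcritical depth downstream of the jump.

y₂ = 0.7988 m

q = Q/b = 6.854/8.23 = 0.8328 m²/s; V₁ = q/y₁ = 4.609 m/s. Fr₁ = V₁/√(g·y₁) = 3.462.
Bélanger equation: y₂/y₁ = ½[√(1 + 8Fr₁²) − 1] = ½[√96.859 − 1] = 4.421.
y₂ = 4.421 × 0.1807 = 0.7988 m.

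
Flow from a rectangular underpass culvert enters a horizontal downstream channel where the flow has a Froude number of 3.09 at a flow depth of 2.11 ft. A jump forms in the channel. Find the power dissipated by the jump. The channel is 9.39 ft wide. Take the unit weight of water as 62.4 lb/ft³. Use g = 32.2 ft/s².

P = 189 hp

Fr₁ = 3.09 (given).
Conjugate-depth relation: y₂/y₁ = ½[√(1 + 8Fr₁²) − 1] = ½[√77.38 − 1] = 3.90.
y₂ = 3.90 × 2.11 = 8.23 ft.
Head loss: ΔE = (y₂ − y₁)³/(4y₁y₂) = (8.23 − 2.11)³/(4×2.11×8.23) = 229/69.4 = 3.29 ft.
V₁ = Fr₁·√(g·y₁) = 3.09×√(32.2×2.11) = 25.5 ft/s; q = V₁·y₁ = 53.7 ft²/s. Q = q·b = 53.7 × 9.39 = 505 cfs. P = γ·Q·ΔE/550 = 62.4 × 505 × 3.29 / 550 = 189 hp.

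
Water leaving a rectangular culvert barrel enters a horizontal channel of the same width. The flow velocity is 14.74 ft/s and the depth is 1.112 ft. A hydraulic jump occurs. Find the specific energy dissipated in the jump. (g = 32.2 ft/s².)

ΔE = 0.7582 ft

Fr₁ = V₁/√(g·y₁) = 14.74/√(32.2×1.112) = 2.463.
Conjugate-depth relation: y₂/y₁ = ½[√(1 + 8Fr₁²) − 1] = ½[√49.543 − 1] = 3.019.
y₂ = 3.019 × 1.112 = 3.357 ft.
Head loss: ΔE = (y₂ − y₁)³/(4y₁y₂) = (3.357 − 1.112)³/(4×1.112×3.357) = 11.32/14.93 = 0.7582 ft.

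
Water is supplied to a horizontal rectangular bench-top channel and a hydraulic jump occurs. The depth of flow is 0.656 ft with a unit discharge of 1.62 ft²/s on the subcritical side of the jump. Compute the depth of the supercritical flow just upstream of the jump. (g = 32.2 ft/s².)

y₁ = 0.269 ft

V₂ = q/y₂ = 1.62/0.656 = 2.47 ft/s; Fr₂ = V₂/√(g·y₂) = 0.537.
From the momentum equation (using Fr₂), y₁/y₂ = ½[√(1 + 8Fr₂²) − 1] = ½[√3.310 − 1] = 0.410.
y₁ = 0.410 × 0.656 = 0.269 ft.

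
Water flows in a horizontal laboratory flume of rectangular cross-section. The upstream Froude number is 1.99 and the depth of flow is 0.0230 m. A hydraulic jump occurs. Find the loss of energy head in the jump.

Fr₁ = 1.99 (given).
By Bélanger, y₂/y₁ = ½[√(1 + 8Fr₁²) − 1] = ½[√32.68 − 1] = 2.36.
y₂ = 2.36 × 0.0230 = 0.0542 m.
V₁ = Fr₁·√(g·y₁) = 1.99×√(9.81×0.0230) = 0.945 m/s; q = V₁·y₁ = 0.0217 m²/s. V₂ = q/y₂ = 0.0217/0.0542 = 0.401 m/s. E₁ = y₁ + V₁²/2g = 0.0685 m; E₂ = y₂ + V₂²/2g = 0.0624 m. ΔE = E₁ − E₂ = 0.00611 m.

ΔE = 0.00611 m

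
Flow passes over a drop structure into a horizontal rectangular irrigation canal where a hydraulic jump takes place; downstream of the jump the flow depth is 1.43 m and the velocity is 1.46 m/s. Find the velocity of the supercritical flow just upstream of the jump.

V₁ = 5.98 m/s

Fr₂ = V₂/√(g·y₂) = 1.46/√(9.81×1.43) = 0.390.
The Bélanger relation is symmetric: y₁/y₂ = ½[√(1 + 8Fr₂²) − 1] = ½[√2.216 − 1] = 0.244.
y₁ = 0.244 × 1.43 = 0.349 m.
V₁ = q/y₁ = 2.09/0.349 = 5.98 m/s.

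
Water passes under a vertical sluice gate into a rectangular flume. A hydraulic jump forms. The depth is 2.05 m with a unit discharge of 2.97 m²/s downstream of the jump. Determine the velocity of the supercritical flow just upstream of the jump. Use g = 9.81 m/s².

V₂ = q/y₂ = 2.97/2.05 = 1.45 m/s; Fr₂ = V₂/√(g·y₂) = 0.323.
From the momentum equation (using Fr₂), y₁/y₂ = ½[√(1 + 8Fr₂²) − 1] = ½[√1.835 − 1] = 0.177.
y₁ = 0.177 × 2.05 = 0.363 m.
V₁ = q/y₁ = 2.97/0.363 = 8.17 m/s.

V₁ = 8.17 m/s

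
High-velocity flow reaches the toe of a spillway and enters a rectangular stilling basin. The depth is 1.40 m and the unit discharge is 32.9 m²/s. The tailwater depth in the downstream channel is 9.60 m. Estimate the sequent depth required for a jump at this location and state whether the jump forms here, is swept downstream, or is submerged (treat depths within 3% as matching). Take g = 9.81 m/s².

V₁ = q/y₁ = 32.9/1.40 = 23.5 m/s. Fr₁ = V₁/√(g·y₁) = 23.5/√(9.81×1.40) = 6.34.
Conjugate-depth relation: y₂/y₁ = ½[√(1 + 8Fr₁²) − 1] = ½[√322.7 − 1] = 8.48.
y₂ = 8.48 × 1.40 = 11.9 m.
Tailwater y_tw = 9.60 m: y_tw < y₂, so the jump is swept downstream.

y₂ = 11.9 m; the jump is swept downstream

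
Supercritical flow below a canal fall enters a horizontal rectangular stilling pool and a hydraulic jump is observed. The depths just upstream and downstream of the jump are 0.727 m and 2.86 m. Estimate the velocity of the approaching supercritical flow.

For a rectangular channel the momentum equation gives q² = ½·g·y₁·y₂·(y₁ + y₂) = ½×9.81×0.727×2.86×3.59 = 36.6.
q = √36.6 = 6.05 m²/s.
V₁ = q/y₁ = 6.05/0.727 = 8.32 m/s.

V₁ = 8.32 m/s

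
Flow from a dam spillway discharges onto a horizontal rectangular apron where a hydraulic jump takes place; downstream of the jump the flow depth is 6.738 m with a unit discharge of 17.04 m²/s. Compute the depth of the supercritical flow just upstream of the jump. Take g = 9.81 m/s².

V₂ = q/y₂ = 17.04/6.738 = 2.529 m/s; Fr₂ = V₂/√(g·y₂) = 0.3111.
Applying the sequent-depth relation in reverse, y₁/y₂ = ½[√(1 + 8Fr₂²) − 1] = ½[√1.7740 − 1] = 0.1660.
y₁ = 0.1660 × 6.738 = 1.118 m.

y₁ = 1.118 m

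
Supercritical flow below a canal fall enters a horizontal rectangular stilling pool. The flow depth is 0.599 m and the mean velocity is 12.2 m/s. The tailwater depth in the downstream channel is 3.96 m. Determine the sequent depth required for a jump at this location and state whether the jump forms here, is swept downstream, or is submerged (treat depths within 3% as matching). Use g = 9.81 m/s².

y₂ = 3.97 m; the jump forms here

Fr₁ = V₁/√(g·y₁) = 12.2/√(9.81×0.599) = 5.03.
Conjugate-depth relation: y₂/y₁ = ½[√(1 + 8Fr₁²) − 1] = ½[√203.6 − 1] = 6.64.
y₂ = 6.64 × 0.599 = 3.97 m.
Tailwater y_tw = 3.96 m: y_tw ≈ y₂, so the jump forms here.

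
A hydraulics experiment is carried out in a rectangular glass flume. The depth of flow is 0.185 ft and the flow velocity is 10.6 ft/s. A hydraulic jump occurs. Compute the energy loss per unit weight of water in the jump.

ΔE = 0.828 ft

Fr₁ = V₁/√(g·y₁) = 10.6/√(32.2×0.185) = 4.34.
Sequent-depth ratio: y₂/y₁ = ½[√(1 + 8Fr₁²) − 1] = ½[√151.9 − 1] = 5.66.
y₂ = 5.66 × 0.185 = 1.05 ft.
q = V₁·y₁ = 10.6 × 0.185 = 1.96 ft²/s. V₂ = q/y₂ = 1.96/1.05 = 1.87 ft/s. E₁ = y₁ + V₁²/2g = 1.93 ft; E₂ = y₂ + V₂²/2g = 1.10 ft. ΔE = E₁ − E₂ = 0.828 ft.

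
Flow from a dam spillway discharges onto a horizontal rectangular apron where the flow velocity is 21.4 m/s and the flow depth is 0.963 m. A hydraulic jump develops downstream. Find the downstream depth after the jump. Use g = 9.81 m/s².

Fr₁ = V₁/√(g·y₁) = 21.4/√(9.81×0.963) = 6.96.
Conjugate-depth relation: y₂/y₁ = ½[√(1 + 8Fr₁²) − 1] = ½[√388.8 − 1] = 9.36.
y₂ = 9.36 × 0.963 = 9.01 m.

y₂ = 9.01 m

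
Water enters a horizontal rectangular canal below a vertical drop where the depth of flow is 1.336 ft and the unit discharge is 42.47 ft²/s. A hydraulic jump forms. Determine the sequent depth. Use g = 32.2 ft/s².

V₁ = q/y₁ = 42.47/1.336 = 31.79 ft/s. Fr₁ = V₁/√(g·y₁) = 31.79/√(32.2×1.336) = 4.847.
Sequent-depth ratio: y₂/y₁ = ½[√(1 + 8Fr₁²) − 1] = ½[√188.92 − 1] = 6.372.
y₂ = 6.372 × 1.336 = 8.514 ft.

y₂ = 8.514 ft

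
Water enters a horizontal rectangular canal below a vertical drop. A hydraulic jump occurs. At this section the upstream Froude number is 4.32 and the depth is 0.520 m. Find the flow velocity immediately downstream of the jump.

V₂ = 1.73 m/s

Fr₁ = 4.32 (given).
Sequent-depth ratio: y₂/y₁ = ½[√(1 + 8Fr₁²) − 1] = ½[√150.3 − 1] = 5.63.
y₂ = 5.63 × 0.520 = 2.93 m.
V₁ = Fr₁·√(g·y₁) = 4.32×√(9.81×0.520) = 9.76 m/s; q = V₁·y₁ = 5.07 m²/s.
V₂ = q/y₂ = 5.07/2.93 = 1.73 m/s.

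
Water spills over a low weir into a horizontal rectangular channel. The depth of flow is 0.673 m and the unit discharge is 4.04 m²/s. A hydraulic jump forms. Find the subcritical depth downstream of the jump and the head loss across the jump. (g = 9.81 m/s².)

y₂ = 1.91 m; ΔE = 0.370 m

V₁ = q/y₁ = 4.04/0.673 = 6.00 m/s. Fr₁ = V₁/√(g·y₁) = 6.00/√(9.81×0.673) = 2.34.
By Bélanger, y₂/y₁ = ½[√(1 + 8Fr₁²) − 1] = ½[√44.67 − 1] = 2.84.
y₂ = 2.84 × 0.673 = 1.91 m.
Head loss: ΔE = (y₂ − y₁)³/(4y₁y₂) = (1.91 − 0.673)³/(4×0.673×1.91) = 1.90/5.15 = 0.370 m.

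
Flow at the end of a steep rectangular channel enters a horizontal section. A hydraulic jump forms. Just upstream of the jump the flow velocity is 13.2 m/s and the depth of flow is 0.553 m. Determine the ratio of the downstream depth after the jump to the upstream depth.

y₂/y₁ = 7.53

Fr₁ = V₁/√(g·y₁) = 13.2/√(9.81×0.553) = 5.67.
From the momentum equation for a rectangular channel, y₂/y₁ = ½[√(1 + 8Fr₁²) − 1] = ½[√257.9 − 1] = 7.53.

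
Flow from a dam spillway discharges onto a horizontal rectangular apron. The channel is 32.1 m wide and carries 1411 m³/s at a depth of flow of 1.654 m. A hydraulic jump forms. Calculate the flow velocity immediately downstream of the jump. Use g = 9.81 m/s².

V₂ = 3.005 m/s

q = Q/b = 1411/32.1 = 43.96 m²/s; V₁ = q/y₁ = 26.58 m/s. Fr₁ = V₁/√(g·y₁) = 6.598.
Conjugate-depth relation: y₂/y₁ = ½[√(1 + 8Fr₁²) − 1] = ½[√349.22 − 1] = 8.844.
y₂ = 8.844 × 1.654 = 14.63 m.
V₂ = q/y₂ = 43.96/14.63 = 3.005 m/s.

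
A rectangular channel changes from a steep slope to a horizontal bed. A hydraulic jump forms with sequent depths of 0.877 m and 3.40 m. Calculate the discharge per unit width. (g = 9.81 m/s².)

For a rectangular channel the momentum equation gives q² = ½·g·y₁·y₂·(y₁ + y₂) = ½×9.81×0.877×3.40×4.28 = 62.6.
q = √62.6 = 7.91 m²/s.

q = 7.91 m²/s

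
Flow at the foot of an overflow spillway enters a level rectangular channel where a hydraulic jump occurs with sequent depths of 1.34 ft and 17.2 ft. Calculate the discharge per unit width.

q = 82.9 ft²/s

For a rectangular channel the momentum equation gives q² = ½·g·y₁·y₂·(y₁ + y₂) = ½×32.2×1.34×17.2×18.5 = 6880.
q = √6880 = 82.9 ft²/s.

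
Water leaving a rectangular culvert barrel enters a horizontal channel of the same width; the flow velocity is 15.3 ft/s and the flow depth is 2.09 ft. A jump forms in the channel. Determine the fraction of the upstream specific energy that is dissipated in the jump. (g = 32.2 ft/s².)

Fr₁ = V₁/√(g·y₁) = 15.3/√(32.2×2.09) = 1.87.
By Bélanger, y₂/y₁ = ½[√(1 + 8Fr₁²) − 1] = ½[√28.83 − 1] = 2.18.
y₂ = 2.18 × 2.09 = 4.57 ft.
E₁ = y₁ + V₁²/2g = 5.72 ft. ΔE = (y₂ − y₁)³/(4y₁y₂) = 0.398 ft. ΔE/E₁ = 0.398/5.72 = 0.0694.

ΔE/E₁ = 0.0694 (6.94%)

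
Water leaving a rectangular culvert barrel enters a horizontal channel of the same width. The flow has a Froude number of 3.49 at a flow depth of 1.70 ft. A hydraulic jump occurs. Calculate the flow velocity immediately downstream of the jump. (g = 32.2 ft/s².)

Fr₁ = 3.49 (given).
By Bélanger, y₂/y₁ = ½[√(1 + 8Fr₁²) − 1] = ½[√98.44 − 1] = 4.46.
y₂ = 4.46 × 1.70 = 7.58 ft.
V₁ = Fr₁·√(g·y₁) = 3.49×√(32.2×1.70) = 25.8 ft/s; q = V₁·y₁ = 43.9 ft²/s.
V₂ = q/y₂ = 43.9/7.58 = 5.79 ft/s.

V₂ = 5.79 ft/s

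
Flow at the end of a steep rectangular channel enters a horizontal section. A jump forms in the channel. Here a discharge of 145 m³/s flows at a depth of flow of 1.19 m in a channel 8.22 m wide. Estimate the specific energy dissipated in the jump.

q = Q/b = 145/8.22 = 17.6 m²/s; V₁ = q/y₁ = 14.8 m/s. Fr₁ = V₁/√(g·y₁) = 4.34.
Bélanger equation: y₂/y₁ = ½[√(1 + 8Fr₁²) − 1] = ½[√151.6 − 1] = 5.66.
y₂ = 5.66 × 1.19 = 6.73 m.
V₂ = q/y₂ = 17.6/6.73 = 2.62 m/s. E₁ = y₁ + V₁²/2g = 12.4 m; E₂ = y₂ + V₂²/2g = 7.08 m. ΔE = E₁ − E₂ = 5.31 m.

ΔE = 5.31 m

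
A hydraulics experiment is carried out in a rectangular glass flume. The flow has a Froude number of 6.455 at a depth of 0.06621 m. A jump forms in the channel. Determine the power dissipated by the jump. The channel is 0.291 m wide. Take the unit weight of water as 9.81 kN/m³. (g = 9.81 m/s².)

P = 0.8406 kW

Fr₁ = 6.455 (given).
By Bélanger, y₂/y₁ = ½[√(1 + 8Fr₁²) − 1] = ½[√334.34 − 1] = 8.642.
y₂ = 8.642 × 0.06621 = 0.5722 m.
Head loss: ΔE = (y₂ − y₁)³/(4y₁y₂) = (0.5722 − 0.06621)³/(4×0.06621×0.5722) = 0.1296/0.1515 = 0.8549 m.
V₁ = Fr₁·√(g·y₁) = 6.455×√(9.81×0.06621) = 5.202 m/s; q = V₁·y₁ = 0.3444 m²/s. Q = q·b = 0.3444 × 0.291 = 0.1002 m³/s. P = γ·Q·ΔE = 9.81 × 0.1002 × 0.8549 = 0.8406 kW.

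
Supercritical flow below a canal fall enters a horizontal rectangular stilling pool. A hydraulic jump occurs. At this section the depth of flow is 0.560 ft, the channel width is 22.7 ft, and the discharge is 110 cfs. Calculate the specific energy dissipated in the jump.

q = Q/b = 110/22.7 = 4.85 ft²/s; V₁ = q/y₁ = 8.65 ft/s. Fr₁ = V₁/√(g·y₁) = 2.04.
By Bélanger, y₂/y₁ = ½[√(1 + 8Fr₁²) − 1] = ½[√34.22 − 1] = 2.42.
y₂ = 2.42 × 0.560 = 1.36 ft.
Head loss: ΔE = (y₂ − y₁)³/(4y₁y₂) = (1.36 − 0.560)³/(4×0.560×1.36) = 0.508/3.04 = 0.167 ft.

ΔE = 0.167 ft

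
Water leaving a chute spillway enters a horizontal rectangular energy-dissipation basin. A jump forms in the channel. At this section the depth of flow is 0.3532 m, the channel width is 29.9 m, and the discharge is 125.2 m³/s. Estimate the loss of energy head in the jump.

q = Q/b = 125.2/29.9 = 4.187 m²/s; V₁ = q/y₁ = 11.86 m/s. Fr₁ = V₁/√(g·y₁) = 6.369.
From the momentum equation for a rectangular channel, y₂/y₁ = ½[√(1 + 8Fr₁²) − 1] = ½[√325.51 − 1] = 8.521.
y₂ = 8.521 × 0.3532 = 3.010 m.
Head loss: ΔE = (y₂ − y₁)³/(4y₁y₂) = (3.010 − 0.3532)³/(4×0.3532×3.010) = 18.74/4.252 = 4.408 m.

ΔE = 4.408 m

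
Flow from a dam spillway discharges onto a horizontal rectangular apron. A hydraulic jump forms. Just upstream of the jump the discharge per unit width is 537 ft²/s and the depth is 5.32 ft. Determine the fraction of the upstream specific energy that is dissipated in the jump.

V₁ = q/y₁ = 537/5.32 = 101 ft/s. Fr₁ = V₁/√(g·y₁) = 101/√(32.2×5.32) = 7.71.
Sequent-depth ratio: y₂/y₁ = ½[√(1 + 8Fr₁²) − 1] = ½[√476.8 − 1] = 10.4.
y₂ = 10.4 × 5.32 = 55.4 ft.
E₁ = y₁ + V₁²/2g = 164 ft. ΔE = (y₂ − y₁)³/(4y₁y₂) = 107 ft. ΔE/E₁ = 107/164 = 0.652.

ΔE/E₁ = 0.652 (65.2%)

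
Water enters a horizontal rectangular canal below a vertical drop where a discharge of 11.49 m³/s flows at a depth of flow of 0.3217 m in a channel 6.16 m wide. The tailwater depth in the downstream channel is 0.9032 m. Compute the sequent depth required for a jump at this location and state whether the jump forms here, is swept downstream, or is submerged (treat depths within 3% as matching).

y₂ = 1.333 m; the jump is swept downstream

q = Q/b = 11.49/6.16 = 1.865 m²/s; V₁ = q/y₁ = 5.798 m/s. Fr₁ = V₁/√(g·y₁) = 3.264.
Sequent-depth ratio: y₂/y₁ = ½[√(1 + 8Fr₁²) − 1] = ½[√86.221 − 1] = 4.143.
y₂ = 4.143 × 0.3217 = 1.333 m.
Tailwater y_tw = 0.9032 m: y_tw < y₂, so the jump is swept downstream.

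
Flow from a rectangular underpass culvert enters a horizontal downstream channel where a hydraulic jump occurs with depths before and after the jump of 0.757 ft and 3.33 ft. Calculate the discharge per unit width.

For a rectangular channel the momentum equation gives q² = ½·g·y₁·y₂·(y₁ + y₂) = ½×32.2×0.757×3.33×4.09 = 166.
q = √166 = 12.9 ft²/s.

q = 12.9 ft²/s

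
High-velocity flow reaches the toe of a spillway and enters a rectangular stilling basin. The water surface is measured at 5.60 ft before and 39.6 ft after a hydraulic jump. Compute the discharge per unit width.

For a rectangular channel the momentum equation gives q² = ½·g·y₁·y₂·(y₁ + y₂) = ½×32.2×5.60×39.6×45.2 = 161379.
q = √161379 = 402 ft²/s.

q = 402 ft²/s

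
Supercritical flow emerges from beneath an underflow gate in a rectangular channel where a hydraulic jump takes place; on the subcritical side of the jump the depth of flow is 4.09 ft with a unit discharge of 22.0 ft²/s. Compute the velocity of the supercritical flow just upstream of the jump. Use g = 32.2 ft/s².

V₂ = q/y₂ = 22.0/4.09 = 5.38 ft/s; Fr₂ = V₂/√(g·y₂) = 0.469.
From the momentum equation (using Fr₂), y₁/y₂ = ½[√(1 + 8Fr₂²) − 1] = ½[√2.758 − 1] = 0.330.
y₁ = 0.330 × 4.09 = 1.35 ft.
V₁ = q/y₁ = 22.0/1.35 = 16.3 ft/s.

V₁ = 16.3 ft/s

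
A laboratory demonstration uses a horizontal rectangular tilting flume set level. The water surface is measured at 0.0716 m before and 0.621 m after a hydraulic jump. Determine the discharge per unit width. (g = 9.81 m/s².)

For a rectangular channel the momentum equation gives q² = ½·g·y₁·y₂·(y₁ + y₂) = ½×9.81×0.0716×0.621×0.693 = 0.151.
q = √0.151 = 0.389 m²/s.

q = 0.389 m²/s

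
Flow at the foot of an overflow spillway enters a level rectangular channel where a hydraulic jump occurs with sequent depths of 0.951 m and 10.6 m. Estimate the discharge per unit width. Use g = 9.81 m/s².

q = 23.9 m²/s

For a rectangular channel the momentum equation gives q² = ½·g·y₁·y₂·(y₁ + y₂) = ½×9.81×0.951×10.6×11.6 = 571.
q = √571 = 23.9 m²/s.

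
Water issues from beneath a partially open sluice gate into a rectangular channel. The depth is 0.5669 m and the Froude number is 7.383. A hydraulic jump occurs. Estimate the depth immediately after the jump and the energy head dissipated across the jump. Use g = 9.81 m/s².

y₂ = 5.642 m; ΔE = 10.22 m

Fr₁ = 7.383 (given).
Conjugate-depth relation: y₂/y₁ = ½[√(1 + 8Fr₁²) − 1] = ½[√437.07 − 1] = 9.953.
y₂ = 9.953 × 0.5669 = 5.642 m.
Head loss: ΔE = (y₂ − y₁)³/(4y₁y₂) = (5.642 − 0.5669)³/(4×0.5669×5.642) = 130.7/12.79 = 10.22 m.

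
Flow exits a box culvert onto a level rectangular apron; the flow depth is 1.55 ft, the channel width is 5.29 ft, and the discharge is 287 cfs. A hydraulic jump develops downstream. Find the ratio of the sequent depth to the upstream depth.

y₂/y₁ = 6.52

q = Q/b = 287/5.29 = 54.3 ft²/s; V₁ = q/y₁ = 35.0 ft/s. Fr₁ = V₁/√(g·y₁) = 4.95.
Bélanger equation: y₂/y₁ = ½[√(1 + 8Fr₁²) − 1] = ½[√197.4 − 1] = 6.52.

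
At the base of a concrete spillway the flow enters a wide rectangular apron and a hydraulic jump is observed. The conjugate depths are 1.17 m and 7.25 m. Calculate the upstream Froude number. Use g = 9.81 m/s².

Fr₁ = 4.72

For a rectangular channel the momentum equation gives q² = ½·g·y₁·y₂·(y₁ + y₂) = ½×9.81×1.17×7.25×8.42 = 350.
q = √350 = 18.7 m²/s.
V₁ = q/y₁ = 16.0 m/s; Fr₁ = V₁/√(g·y₁) = 4.72.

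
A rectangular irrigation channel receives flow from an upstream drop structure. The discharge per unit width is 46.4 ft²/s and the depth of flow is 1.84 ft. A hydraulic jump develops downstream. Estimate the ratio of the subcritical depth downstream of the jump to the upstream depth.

y₂/y₁ = 4.16

V₁ = q/y₁ = 46.4/1.84 = 25.2 ft/s. Fr₁ = V₁/√(g·y₁) = 25.2/√(32.2×1.84) = 3.28.
From the momentum equation for a rectangular channel, y₂/y₁ = ½[√(1 + 8Fr₁²) − 1] = ½[√86.87 − 1] = 4.16.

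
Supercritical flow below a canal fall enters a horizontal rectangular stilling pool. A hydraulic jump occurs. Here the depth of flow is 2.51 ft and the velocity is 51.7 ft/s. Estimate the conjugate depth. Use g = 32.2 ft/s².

Fr₁ = V₁/√(g·y₁) = 51.7/√(32.2×2.51) = 5.75.
By Bélanger, y₂/y₁ = ½[√(1 + 8Fr₁²) − 1] = ½[√265.6 − 1] = 7.65.
y₂ = 7.65 × 2.51 = 19.2 ft.

y₂ = 19.2 ft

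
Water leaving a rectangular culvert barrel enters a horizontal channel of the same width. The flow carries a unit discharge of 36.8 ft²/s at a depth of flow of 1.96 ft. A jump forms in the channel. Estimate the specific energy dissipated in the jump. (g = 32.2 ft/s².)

V₁ = q/y₁ = 36.8/1.96 = 18.8 ft/s. Fr₁ = V₁/√(g·y₁) = 18.8/√(32.2×1.96) = 2.36.
Bélanger equation: y₂/y₁ = ½[√(1 + 8Fr₁²) − 1] = ½[√45.68 − 1] = 2.88.
y₂ = 2.88 × 1.96 = 5.64 ft.
Head loss: ΔE = (y₂ − y₁)³/(4y₁y₂) = (5.64 − 1.96)³/(4×1.96×5.64) = 50.0/44.2 = 1.13 ft.

ΔE = 1.13 ft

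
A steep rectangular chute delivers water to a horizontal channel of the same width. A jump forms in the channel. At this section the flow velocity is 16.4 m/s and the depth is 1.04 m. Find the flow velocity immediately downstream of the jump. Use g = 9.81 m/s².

Fr₁ = V₁/√(g·y₁) = 16.4/√(9.81×1.04) = 5.13.
Sequent-depth ratio: y₂/y₁ = ½[√(1 + 8Fr₁²) − 1] = ½[√211.9 − 1] = 6.78.
y₂ = 6.78 × 1.04 = 7.05 m.
q = V₁·y₁ = 16.4 × 1.04 = 17.1 m²/s.
V₂ = q/y₂ = 17.1/7.05 = 2.42 m/s.

V₂ = 2.42 m/s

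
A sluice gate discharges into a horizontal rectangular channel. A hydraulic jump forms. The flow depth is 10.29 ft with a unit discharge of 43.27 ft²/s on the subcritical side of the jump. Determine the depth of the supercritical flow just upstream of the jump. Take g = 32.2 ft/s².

V₂ = q/y₂ = 43.27/10.29 = 4.205 ft/s; Fr₂ = V₂/√(g·y₂) = 0.2310.
From the momentum equation (using Fr₂), y₁/y₂ = ½[√(1 + 8Fr₂²) − 1] = ½[√1.4269 − 1] = 0.09727.
y₁ = 0.09727 × 10.29 = 1.001 ft.

y₁ = 1.001 ft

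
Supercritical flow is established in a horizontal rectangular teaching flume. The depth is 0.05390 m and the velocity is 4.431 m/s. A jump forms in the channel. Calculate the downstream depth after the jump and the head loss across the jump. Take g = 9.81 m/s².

Fr₁ = V₁/√(g·y₁) = 4.431/√(9.81×0.05390) = 6.094.
Bélanger equation: y₂/y₁ = ½[√(1 + 8Fr₁²) − 1] = ½[√298.05 − 1] = 8.132.
y₂ = 8.132 × 0.05390 = 0.4383 m.
Head loss: ΔE = (y₂ − y₁)³/(4y₁y₂) = (0.4383 − 0.05390)³/(4×0.05390×0.4383) = 0.05681/0.09450 = 0.6011 m.

y₂ = 0.4383 m; ΔE = 0.6011 m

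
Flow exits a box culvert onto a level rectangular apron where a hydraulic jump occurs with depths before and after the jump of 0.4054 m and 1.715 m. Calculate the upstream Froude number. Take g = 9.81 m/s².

Fr₁ = 3.326

For a rectangular channel the momentum equation gives q² = ½·g·y₁·y₂·(y₁ + y₂) = ½×9.81×0.4054×1.715×2.120 = 7.231.
q = √7.231 = 2.689 m²/s.
V₁ = q/y₁ = 6.633 m/s; Fr₁ = V₁/√(g·y₁) = 3.326.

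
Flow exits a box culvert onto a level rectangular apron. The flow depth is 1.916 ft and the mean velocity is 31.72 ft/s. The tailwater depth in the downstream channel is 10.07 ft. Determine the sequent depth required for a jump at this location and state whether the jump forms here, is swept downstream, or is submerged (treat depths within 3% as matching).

Fr₁ = V₁/√(g·y₁) = 31.72/√(32.2×1.916) = 4.038.
Conjugate-depth relation: y₂/y₁ = ½[√(1 + 8Fr₁²) − 1] = ½[√131.47 − 1] = 5.233.
y₂ = 5.233 × 1.916 = 10.03 ft.
Tailwater y_tw = 10.07 ft: y_tw ≈ y₂, so the jump forms here.

y₂ = 10.03 ft; the jump forms here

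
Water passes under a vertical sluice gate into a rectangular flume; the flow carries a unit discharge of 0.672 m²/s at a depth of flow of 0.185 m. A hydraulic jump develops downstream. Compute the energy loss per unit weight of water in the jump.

V₁ = q/y₁ = 0.672/0.185 = 3.63 m/s. Fr₁ = V₁/√(g·y₁) = 3.63/√(9.81×0.185) = 2.70.
Bélanger equation: y₂/y₁ = ½[√(1 + 8Fr₁²) − 1] = ½[√59.16 − 1] = 3.35.
y₂ = 3.35 × 0.185 = 0.619 m.
V₂ = q/y₂ = 0.672/0.619 = 1.09 m/s. E₁ = y₁ + V₁²/2g = 0.858 m; E₂ = y₂ + V₂²/2g = 0.679 m. ΔE = E₁ − E₂ = 0.178 m.

ΔE = 0.178 m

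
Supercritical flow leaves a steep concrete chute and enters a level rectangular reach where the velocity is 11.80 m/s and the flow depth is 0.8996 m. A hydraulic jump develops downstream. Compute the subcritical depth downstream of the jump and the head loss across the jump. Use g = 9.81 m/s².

Fr₁ = V₁/√(g·y₁) = 11.80/√(9.81×0.8996) = 3.972.
Conjugate-depth relation: y₂/y₁ = ½[√(1 + 8Fr₁²) − 1] = ½[√127.22 − 1] = 5.140.
y₂ = 5.140 × 0.8996 = 4.624 m.
Head loss: ΔE = (y₂ − y₁)³/(4y₁y₂) = (4.624 − 0.8996)³/(4×0.8996×4.624) = 51.65/16.64 = 3.104 m.

y₂ = 4.624 m; ΔE = 3.104 m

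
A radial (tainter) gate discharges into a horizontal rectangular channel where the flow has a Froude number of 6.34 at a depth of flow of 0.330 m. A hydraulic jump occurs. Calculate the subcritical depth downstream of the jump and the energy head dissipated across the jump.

Fr₁ = 6.34 (given).
By Bélanger, y₂/y₁ = ½[√(1 + 8Fr₁²) − 1] = ½[√322.6 − 1] = 8.48.
y₂ = 8.48 × 0.330 = 2.80 m.
Head loss: ΔE = (y₂ − y₁)³/(4y₁y₂) = (2.80 − 0.330)³/(4×0.330×2.80) = 15.0/3.69 = 4.07 m.

y₂ = 2.80 m; ΔE = 4.07 m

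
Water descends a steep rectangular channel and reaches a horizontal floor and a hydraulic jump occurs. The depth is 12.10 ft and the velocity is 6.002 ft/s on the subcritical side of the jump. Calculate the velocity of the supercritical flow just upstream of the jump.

V₁ = 37.63 ft/s

Fr₂ = V₂/√(g·y₂) = 6.002/√(32.2×12.10) = 0.3041.
Applying the sequent-depth relation in reverse, y₁/y₂ = ½[√(1 + 8Fr₂²) − 1] = ½[√1.7397 − 1] = 0.1595.
y₁ = 0.1595 × 12.10 = 1.930 ft.
V₁ = q/y₁ = 72.62/1.930 = 37.63 ft/s.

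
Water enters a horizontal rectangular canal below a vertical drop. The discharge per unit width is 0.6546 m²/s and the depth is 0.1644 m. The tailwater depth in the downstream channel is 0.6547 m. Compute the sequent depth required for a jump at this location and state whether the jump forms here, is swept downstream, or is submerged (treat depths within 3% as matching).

V₁ = q/y₁ = 0.6546/0.1644 = 3.982 m/s. Fr₁ = V₁/√(g·y₁) = 3.982/√(9.81×0.1644) = 3.135.
From the momentum equation for a rectangular channel, y₂/y₁ = ½[√(1 + 8Fr₁²) − 1] = ½[√79.644 − 1] = 3.962.
y₂ = 3.962 × 0.1644 = 0.6514 m.
Tailwater y_tw = 0.6547 m: y_tw ≈ y₂, so the jump forms here.

y₂ = 0.6514 m; the jump forms here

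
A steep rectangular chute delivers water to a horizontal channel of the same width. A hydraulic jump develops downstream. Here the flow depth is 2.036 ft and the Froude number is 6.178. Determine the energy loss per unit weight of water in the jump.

ΔE = 23.52 ft

Fr₁ = 6.178 (given).
Sequent-depth ratio: y₂/y₁ = ½[√(1 + 8Fr₁²) − 1] = ½[√306.34 − 1] = 8.251.
y₂ = 8.251 × 2.036 = 16.80 ft.
V₁ = Fr₁·√(g·y₁) = 6.178×√(32.2×2.036) = 50.02 ft/s; q = V₁·y₁ = 101.8 ft²/s. V₂ = q/y₂ = 101.8/16.80 = 6.062 ft/s. E₁ = y₁ + V₁²/2g = 40.89 ft; E₂ = y₂ + V₂²/2g = 17.37 ft. ΔE = E₁ − E₂ = 23.52 ft.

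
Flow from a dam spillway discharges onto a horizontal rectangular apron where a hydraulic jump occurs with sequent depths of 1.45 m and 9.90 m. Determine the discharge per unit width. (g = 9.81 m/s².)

q = 28.3 m²/s

For a rectangular channel the momentum equation gives q² = ½·g·y₁·y₂·(y₁ + y₂) = ½×9.81×1.45×9.90×11.3 = 799.
q = √799 = 28.3 m²/s.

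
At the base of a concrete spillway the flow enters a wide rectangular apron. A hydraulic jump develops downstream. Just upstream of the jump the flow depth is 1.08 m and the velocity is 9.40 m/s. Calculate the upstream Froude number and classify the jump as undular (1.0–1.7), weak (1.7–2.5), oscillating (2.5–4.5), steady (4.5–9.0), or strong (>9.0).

Fr₁ = V₁/√(g·y₁) = 9.40/√(9.81×1.08) = 2.89.
Fr₁ = 2.89 lies in the oscillating range.

Fr₁ = 2.89; oscillating jump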